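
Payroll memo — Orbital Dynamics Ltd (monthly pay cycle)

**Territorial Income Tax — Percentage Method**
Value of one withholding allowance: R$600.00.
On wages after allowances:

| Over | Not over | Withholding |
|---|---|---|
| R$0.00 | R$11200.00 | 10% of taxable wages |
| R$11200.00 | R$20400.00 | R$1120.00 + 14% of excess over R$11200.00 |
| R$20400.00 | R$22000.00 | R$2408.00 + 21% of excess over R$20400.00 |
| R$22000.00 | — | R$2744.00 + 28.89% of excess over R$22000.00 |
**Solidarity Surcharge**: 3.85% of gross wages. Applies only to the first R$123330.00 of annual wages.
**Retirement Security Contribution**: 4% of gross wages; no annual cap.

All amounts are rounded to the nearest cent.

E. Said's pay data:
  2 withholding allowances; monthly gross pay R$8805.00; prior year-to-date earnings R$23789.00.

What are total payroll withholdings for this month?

Territorial Income Tax: taxable = R$8805.00 − 2×R$600.00 = R$7605.00
  10% × R$7605.00 = R$760.50
Solidarity Surcharge: 3.85% × R$8805.00 = R$338.99
Retirement Security Contribution: 4% × R$8805.00 = R$352.20
Total: R$760.50 + R$338.99 + R$352.20 = R$1451.69

R$1451.69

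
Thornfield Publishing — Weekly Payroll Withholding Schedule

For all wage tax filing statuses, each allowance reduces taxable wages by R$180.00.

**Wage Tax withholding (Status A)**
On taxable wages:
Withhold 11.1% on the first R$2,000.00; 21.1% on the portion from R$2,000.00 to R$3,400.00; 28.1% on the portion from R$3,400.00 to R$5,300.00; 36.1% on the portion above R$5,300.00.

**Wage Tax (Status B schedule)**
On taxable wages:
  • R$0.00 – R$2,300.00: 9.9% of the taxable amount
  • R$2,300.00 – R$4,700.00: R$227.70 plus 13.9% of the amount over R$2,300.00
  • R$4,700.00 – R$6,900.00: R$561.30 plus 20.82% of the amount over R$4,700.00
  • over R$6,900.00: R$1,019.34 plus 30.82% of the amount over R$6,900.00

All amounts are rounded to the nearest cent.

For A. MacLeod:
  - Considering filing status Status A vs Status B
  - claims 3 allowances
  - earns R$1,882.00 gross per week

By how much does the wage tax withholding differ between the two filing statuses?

R$16.10

Wage Tax (Status A): taxable = R$1,882.00 − 3×R$180.00 = R$1,342.00
  11.1% × R$1,342.00 = R$148.96
Wage Tax (Status B): taxable = R$1,882.00 − 3×R$180.00 = R$1,342.00
  9.9% × R$1,342.00 = R$132.86
Difference: |R$148.96 − R$132.86| = R$16.10 (higher under Status A)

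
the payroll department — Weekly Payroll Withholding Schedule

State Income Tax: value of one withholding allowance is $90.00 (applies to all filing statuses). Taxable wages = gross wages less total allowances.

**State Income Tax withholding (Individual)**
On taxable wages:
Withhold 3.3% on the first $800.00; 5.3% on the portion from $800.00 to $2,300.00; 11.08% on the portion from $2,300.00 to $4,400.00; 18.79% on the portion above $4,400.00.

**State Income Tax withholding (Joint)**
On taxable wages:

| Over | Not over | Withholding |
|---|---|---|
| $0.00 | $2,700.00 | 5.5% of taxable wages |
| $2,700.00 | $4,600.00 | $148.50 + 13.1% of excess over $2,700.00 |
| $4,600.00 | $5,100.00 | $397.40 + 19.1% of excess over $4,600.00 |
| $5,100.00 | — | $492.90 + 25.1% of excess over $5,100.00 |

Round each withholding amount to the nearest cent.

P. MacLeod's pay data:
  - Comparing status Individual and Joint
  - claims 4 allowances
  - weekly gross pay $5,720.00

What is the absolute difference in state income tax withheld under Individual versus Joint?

$39.20

State Income Tax (Individual): taxable = $5,720.00 − 4×$90.00 = $5,360.00
  $338.58 + 18.79% × ($5,360.00 − $4,400.00) = $338.58 + 18.79% × $960.00 = $518.96
State Income Tax (Joint): taxable = $5,720.00 − 4×$90.00 = $5,360.00
  $492.90 + 25.1% × ($5,360.00 − $5,100.00) = $492.90 + 25.1% × $260.00 = $558.16
Difference: |$518.96 − $558.16| = $39.20 (higher under Joint)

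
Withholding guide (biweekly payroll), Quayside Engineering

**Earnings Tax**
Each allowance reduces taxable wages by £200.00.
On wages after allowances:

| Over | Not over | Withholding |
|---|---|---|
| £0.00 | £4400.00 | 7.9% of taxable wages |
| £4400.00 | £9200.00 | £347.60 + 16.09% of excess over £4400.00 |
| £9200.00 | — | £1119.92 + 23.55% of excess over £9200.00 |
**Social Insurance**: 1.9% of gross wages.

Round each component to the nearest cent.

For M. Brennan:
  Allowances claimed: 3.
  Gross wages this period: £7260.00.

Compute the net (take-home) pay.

Earnings Tax: taxable = £7260.00 − 3×£200.00 = £6660.00
  £347.60 + 16.09% × (£6660.00 − £4400.00) = £347.60 + 16.09% × £2260.00 = £711.23
Social Insurance: 1.9% × £7260.00 = £137.94
Total withheld: £711.23 + £137.94 = £849.17
Net pay: £7260.00 − £849.17 = £6410.83

£6410.83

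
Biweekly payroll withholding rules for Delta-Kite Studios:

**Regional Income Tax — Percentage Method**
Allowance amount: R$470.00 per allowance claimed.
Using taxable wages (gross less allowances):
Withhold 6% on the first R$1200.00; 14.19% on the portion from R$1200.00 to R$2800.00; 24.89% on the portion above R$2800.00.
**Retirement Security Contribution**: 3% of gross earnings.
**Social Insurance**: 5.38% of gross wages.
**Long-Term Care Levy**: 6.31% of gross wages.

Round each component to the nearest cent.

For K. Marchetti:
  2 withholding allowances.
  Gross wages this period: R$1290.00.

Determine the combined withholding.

R$210.50

Regional Income Tax: taxable = R$1290.00 − 2×R$470.00 = R$350.00
  6% × R$350.00 = R$21.00
Retirement Security Contribution: 3% × R$1290.00 = R$38.70
Social Insurance: 5.38% × R$1290.00 = R$69.40
Long-Term Care Levy: 6.31% × R$1290.00 = R$81.40
Total: R$21.00 + R$38.70 + R$69.40 + R$81.40 = R$210.50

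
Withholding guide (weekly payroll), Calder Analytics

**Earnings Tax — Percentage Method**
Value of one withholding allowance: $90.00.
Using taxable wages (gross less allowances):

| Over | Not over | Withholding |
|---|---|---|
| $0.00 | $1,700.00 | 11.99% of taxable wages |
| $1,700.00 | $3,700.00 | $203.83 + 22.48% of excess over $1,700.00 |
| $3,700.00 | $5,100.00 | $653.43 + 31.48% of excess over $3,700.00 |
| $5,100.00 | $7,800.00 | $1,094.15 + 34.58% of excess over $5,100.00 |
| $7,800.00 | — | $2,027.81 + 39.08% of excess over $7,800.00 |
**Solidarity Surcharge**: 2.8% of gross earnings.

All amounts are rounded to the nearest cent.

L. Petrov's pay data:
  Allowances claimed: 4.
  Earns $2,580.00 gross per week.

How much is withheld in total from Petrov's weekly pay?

Earnings Tax: taxable = $2,580.00 − 4×$90.00 = $2,220.00
  $203.83 + 22.48% × ($2,220.00 − $1,700.00) = $203.83 + 22.48% × $520.00 = $320.73
Solidarity Surcharge: 2.8% × $2,580.00 = $72.24
Total: $320.73 + $72.24 = $392.97

$392.97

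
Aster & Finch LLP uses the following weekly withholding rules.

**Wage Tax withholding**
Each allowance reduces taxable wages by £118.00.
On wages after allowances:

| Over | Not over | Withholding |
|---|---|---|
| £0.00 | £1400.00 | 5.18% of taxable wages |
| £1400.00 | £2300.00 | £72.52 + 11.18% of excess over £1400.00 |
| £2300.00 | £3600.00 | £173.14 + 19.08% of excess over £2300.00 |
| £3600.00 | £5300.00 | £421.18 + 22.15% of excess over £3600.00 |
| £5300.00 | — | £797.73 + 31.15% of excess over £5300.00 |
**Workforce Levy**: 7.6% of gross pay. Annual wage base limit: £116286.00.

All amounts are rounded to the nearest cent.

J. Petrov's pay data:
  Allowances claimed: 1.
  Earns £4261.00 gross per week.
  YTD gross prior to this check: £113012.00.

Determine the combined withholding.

Wage Tax: taxable = £4261.00 − 1×£118.00 = £4143.00
  £421.18 + 22.15% × (£4143.00 − £3600.00) = £421.18 + 22.15% × £543.00 = £541.45
Workforce Levy: cap £116286.00 − YTD £113012.00 = £3274.00 subject; 7.6% × £3274.00 = £248.82
Total: £541.45 + £248.82 = £790.27

£790.27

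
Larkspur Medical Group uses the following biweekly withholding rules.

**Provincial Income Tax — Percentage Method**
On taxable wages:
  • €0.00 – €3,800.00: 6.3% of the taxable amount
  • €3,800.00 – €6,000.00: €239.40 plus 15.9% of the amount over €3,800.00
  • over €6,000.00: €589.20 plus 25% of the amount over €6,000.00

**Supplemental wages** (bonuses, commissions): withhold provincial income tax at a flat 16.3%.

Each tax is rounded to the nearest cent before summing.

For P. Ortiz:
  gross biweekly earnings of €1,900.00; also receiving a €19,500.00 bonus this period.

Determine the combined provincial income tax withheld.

€3,298.20

Provincial Income Tax: taxable = €1,900.00
  6.3% × €1,900.00 = €119.70
Supplemental (16.3% flat on bonus): 16.3% × €19,500.00 = €3,178.50
Total provincial income tax: €119.70 + €3,178.50 = €3,298.20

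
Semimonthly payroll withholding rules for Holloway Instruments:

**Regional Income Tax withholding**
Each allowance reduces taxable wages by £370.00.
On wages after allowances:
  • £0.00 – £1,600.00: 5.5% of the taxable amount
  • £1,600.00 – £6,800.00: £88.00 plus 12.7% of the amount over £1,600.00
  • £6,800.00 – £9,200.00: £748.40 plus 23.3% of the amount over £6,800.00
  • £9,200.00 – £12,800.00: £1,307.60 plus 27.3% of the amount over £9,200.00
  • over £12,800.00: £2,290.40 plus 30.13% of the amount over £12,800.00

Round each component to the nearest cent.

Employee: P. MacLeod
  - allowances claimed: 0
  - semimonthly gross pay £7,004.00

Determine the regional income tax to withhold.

£795.93

Regional Income Tax: taxable = £7,004.00
  £748.40 + 23.3% × (£7,004.00 − £6,800.00) = £748.40 + 23.3% × £204.00 = £795.93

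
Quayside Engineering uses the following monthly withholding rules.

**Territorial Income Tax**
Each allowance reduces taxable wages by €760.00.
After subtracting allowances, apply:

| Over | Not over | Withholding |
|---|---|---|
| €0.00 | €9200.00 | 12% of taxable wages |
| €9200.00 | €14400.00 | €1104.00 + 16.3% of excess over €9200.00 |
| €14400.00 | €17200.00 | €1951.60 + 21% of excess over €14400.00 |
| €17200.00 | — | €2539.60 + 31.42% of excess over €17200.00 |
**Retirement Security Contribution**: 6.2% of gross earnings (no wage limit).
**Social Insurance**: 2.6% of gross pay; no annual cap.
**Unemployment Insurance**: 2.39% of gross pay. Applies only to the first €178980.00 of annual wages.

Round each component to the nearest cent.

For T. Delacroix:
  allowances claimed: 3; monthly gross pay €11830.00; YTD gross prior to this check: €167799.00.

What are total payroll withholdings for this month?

€2469.32

Territorial Income Tax: taxable = €11830.00 − 3×€760.00 = €9550.00
  €1104.00 + 16.3% × (€9550.00 − €9200.00) = €1104.00 + 16.3% × €350.00 = €1161.05
Retirement Security Contribution: 6.2% × €11830.00 = €733.46
Social Insurance: 2.6% × €11830.00 = €307.58
Unemployment Insurance: cap €178980.00 − YTD €167799.00 = €11181.00 subject; 2.39% × €11181.00 = €267.23
Total: €1161.05 + €733.46 + €307.58 + €267.23 = €2469.32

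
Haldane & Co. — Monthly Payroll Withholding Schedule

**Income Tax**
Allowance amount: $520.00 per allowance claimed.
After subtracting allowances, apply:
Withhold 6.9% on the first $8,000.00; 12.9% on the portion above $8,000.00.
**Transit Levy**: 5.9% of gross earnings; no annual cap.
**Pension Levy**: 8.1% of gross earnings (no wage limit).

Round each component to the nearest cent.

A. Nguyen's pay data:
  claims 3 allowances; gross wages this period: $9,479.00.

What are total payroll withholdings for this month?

$1,873.47

Income Tax: taxable = $9,479.00 − 3×$520.00 = $7,919.00
  6.9% × $7,919.00 = $546.41
Transit Levy: 5.9% × $9,479.00 = $559.26
Pension Levy: 8.1% × $9,479.00 = $767.80
Total: $546.41 + $559.26 + $767.80 = $1,873.47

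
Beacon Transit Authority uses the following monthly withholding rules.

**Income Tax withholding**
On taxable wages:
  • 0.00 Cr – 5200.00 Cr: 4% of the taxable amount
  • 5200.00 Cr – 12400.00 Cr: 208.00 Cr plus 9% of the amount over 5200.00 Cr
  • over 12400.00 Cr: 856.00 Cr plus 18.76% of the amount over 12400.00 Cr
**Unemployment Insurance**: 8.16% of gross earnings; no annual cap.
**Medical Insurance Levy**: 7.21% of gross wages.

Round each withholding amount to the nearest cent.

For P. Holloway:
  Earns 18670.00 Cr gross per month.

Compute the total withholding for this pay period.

Income Tax: taxable = 18670.00 Cr
  856.00 Cr + 18.76% × (18670.00 Cr − 12400.00 Cr) = 856.00 Cr + 18.76% × 6270.00 Cr = 2032.25 Cr
Unemployment Insurance: 8.16% × 18670.00 Cr = 1523.47 Cr
Medical Insurance Levy: 7.21% × 18670.00 Cr = 1346.11 Cr
Total: 2032.25 Cr + 1523.47 Cr + 1346.11 Cr = 4901.83 Cr

4901.83 Cr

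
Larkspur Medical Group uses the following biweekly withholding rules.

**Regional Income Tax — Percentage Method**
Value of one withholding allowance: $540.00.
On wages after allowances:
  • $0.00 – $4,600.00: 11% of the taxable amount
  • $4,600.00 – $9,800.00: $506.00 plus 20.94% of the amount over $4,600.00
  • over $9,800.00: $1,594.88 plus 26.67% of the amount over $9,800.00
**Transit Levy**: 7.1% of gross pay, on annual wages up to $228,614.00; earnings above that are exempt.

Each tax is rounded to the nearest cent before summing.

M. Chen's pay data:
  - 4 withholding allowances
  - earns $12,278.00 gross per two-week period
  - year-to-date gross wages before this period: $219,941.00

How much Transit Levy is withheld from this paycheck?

Transit Levy: cap $228,614.00 − YTD $219,941.00 = $8,673.00 subject; 7.1% × $8,673.00 = $615.78

$615.78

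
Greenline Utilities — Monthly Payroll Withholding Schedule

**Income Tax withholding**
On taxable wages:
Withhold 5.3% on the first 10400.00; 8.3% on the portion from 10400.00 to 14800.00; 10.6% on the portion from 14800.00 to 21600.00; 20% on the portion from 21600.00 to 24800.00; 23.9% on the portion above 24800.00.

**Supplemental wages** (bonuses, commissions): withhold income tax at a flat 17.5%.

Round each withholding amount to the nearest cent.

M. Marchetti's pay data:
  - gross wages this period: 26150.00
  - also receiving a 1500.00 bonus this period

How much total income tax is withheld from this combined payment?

2862.35

Income Tax: taxable = 26150.00
  2277.20 + 23.9% × (26150.00 − 24800.00) = 2277.20 + 23.9% × 1350.00 = 2599.85
Supplemental (17.5% flat on bonus): 17.5% × 1500.00 = 262.50
Total income tax: 2599.85 + 262.50 = 2862.35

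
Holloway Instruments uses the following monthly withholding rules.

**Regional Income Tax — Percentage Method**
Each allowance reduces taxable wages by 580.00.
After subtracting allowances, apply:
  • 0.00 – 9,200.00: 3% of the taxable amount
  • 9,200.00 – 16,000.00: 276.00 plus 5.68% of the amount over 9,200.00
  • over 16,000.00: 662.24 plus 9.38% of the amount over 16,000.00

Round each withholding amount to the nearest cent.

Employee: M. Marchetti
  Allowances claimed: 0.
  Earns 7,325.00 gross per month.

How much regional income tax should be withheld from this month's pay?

Regional Income Tax: taxable = 7,325.00
  3% × 7,325.00 = 219.75

219.75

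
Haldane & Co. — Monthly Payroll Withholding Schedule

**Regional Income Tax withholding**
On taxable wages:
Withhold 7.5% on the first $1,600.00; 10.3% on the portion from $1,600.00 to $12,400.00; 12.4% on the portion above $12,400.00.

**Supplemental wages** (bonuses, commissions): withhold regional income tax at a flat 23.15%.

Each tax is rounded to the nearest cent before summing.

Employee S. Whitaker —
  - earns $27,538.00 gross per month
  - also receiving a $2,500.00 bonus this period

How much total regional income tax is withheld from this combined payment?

Regional Income Tax: taxable = $27,538.00
  $1,232.40 + 12.4% × ($27,538.00 − $12,400.00) = $1,232.40 + 12.4% × $15,138.00 = $3,109.51
Supplemental (23.15% flat on bonus): 23.15% × $2,500.00 = $578.75
Total regional income tax: $3,109.51 + $578.75 = $3,688.26

$3,688.26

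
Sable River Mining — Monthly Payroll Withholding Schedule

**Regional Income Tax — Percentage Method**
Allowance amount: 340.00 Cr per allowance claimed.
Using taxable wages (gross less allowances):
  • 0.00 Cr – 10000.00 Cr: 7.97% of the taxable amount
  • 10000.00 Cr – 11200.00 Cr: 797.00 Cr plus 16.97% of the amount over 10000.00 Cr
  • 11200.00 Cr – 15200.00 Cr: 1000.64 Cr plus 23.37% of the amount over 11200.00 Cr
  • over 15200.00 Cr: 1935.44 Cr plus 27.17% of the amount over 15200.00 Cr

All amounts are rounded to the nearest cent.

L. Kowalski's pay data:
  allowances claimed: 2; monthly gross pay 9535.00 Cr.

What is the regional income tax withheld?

Regional Income Tax: taxable = 9535.00 Cr − 2×340.00 Cr = 8855.00 Cr
  7.97% × 8855.00 Cr = 705.74 Cr

705.74 Cr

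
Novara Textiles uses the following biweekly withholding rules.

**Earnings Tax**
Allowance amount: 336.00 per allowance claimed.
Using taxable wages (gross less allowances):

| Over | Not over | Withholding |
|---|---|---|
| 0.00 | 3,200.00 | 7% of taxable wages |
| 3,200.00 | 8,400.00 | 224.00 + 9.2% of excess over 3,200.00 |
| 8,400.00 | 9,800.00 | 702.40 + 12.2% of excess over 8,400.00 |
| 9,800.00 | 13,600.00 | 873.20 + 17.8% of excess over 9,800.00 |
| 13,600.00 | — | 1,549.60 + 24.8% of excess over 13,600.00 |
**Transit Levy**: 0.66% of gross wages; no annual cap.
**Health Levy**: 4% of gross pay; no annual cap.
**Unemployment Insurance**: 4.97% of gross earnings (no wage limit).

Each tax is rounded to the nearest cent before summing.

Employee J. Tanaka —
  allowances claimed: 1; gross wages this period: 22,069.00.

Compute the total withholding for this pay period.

Earnings Tax: taxable = 22,069.00 − 1×336.00 = 21,733.00
  1,549.60 + 24.8% × (21,733.00 − 13,600.00) = 1,549.60 + 24.8% × 8,133.00 = 3,566.58
Transit Levy: 0.66% × 22,069.00 = 145.66
Health Levy: 4% × 22,069.00 = 882.76
Unemployment Insurance: 4.97% × 22,069.00 = 1,096.83
Total: 3,566.58 + 145.66 + 882.76 + 1,096.83 = 5,691.83

5,691.83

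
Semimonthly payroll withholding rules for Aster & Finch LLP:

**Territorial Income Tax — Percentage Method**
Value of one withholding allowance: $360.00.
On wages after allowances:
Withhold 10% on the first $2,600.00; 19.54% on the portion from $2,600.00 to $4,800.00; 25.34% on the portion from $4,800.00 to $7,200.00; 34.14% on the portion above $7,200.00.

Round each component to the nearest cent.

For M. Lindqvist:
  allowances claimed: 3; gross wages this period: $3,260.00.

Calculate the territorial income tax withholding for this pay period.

Territorial Income Tax: taxable = $3,260.00 − 3×$360.00 = $2,180.00
  10% × $2,180.00 = $218.00

$218.00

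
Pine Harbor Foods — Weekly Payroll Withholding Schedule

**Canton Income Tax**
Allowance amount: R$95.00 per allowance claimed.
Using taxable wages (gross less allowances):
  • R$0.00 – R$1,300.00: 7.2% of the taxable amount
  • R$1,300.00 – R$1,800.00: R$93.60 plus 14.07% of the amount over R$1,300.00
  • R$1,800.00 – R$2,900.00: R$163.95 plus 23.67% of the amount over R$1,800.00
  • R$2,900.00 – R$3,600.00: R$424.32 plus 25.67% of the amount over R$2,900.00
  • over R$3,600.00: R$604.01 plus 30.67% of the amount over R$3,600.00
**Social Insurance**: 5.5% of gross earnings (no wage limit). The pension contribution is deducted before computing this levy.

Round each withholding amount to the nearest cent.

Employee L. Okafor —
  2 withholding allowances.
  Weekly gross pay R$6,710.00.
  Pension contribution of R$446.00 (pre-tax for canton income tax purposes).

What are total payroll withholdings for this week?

R$1,707.31

Canton Income Tax: taxable = R$6,710.00 − R$446.00 − 2×R$95.00 = R$6,074.00
  R$604.01 + 30.67% × (R$6,074.00 − R$3,600.00) = R$604.01 + 30.67% × R$2,474.00 = R$1,362.79
Social Insurance: 5.5% × R$6,264.00 = R$344.52
Total: R$1,362.79 + R$344.52 = R$1,707.31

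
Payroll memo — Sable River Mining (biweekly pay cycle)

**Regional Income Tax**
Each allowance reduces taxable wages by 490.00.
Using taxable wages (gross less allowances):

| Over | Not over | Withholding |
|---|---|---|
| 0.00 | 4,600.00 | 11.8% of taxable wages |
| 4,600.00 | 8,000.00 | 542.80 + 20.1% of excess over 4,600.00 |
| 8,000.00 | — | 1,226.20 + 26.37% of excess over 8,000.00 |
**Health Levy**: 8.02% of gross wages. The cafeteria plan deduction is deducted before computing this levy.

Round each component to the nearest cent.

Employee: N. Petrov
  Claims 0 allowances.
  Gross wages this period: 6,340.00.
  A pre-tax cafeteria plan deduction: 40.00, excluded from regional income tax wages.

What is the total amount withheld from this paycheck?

Regional Income Tax: taxable = 6,340.00 − 40.00 = 6,300.00
  542.80 + 20.1% × (6,300.00 − 4,600.00) = 542.80 + 20.1% × 1,700.00 = 884.50
Health Levy: 8.02% × 6,300.00 = 505.26
Total: 884.50 + 505.26 = 1,389.76

1,389.76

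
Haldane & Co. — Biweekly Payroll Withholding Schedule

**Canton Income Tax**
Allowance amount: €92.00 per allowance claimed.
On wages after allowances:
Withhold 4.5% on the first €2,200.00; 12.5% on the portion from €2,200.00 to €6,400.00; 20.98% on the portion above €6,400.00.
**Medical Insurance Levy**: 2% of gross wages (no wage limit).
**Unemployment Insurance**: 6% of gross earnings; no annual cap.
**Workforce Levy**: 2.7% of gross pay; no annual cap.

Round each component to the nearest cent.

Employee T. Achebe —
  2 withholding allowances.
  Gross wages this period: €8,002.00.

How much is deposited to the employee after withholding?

Canton Income Tax: taxable = €8,002.00 − 2×€92.00 = €7,818.00
  €624.00 + 20.98% × (€7,818.00 − €6,400.00) = €624.00 + 20.98% × €1,418.00 = €921.50
Medical Insurance Levy: 2% × €8,002.00 = €160.04
Unemployment Insurance: 6% × €8,002.00 = €480.12
Workforce Levy: 2.7% × €8,002.00 = €216.05
Total withheld: €921.50 + €160.04 + €480.12 + €216.05 = €1,777.71
Net pay: €8,002.00 − €1,777.71 = €6,224.29

€6,224.29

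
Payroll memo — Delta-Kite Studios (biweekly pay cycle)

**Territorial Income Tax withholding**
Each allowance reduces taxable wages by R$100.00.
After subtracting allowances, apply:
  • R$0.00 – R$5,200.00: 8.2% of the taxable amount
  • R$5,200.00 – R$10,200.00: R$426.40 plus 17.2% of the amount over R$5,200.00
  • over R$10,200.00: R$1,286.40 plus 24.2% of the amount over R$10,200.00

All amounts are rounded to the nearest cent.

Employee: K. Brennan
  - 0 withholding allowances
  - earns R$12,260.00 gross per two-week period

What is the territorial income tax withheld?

R$1,784.92

Territorial Income Tax: taxable = R$12,260.00
  R$1,286.40 + 24.2% × (R$12,260.00 − R$10,200.00) = R$1,286.40 + 24.2% × R$2,060.00 = R$1,784.92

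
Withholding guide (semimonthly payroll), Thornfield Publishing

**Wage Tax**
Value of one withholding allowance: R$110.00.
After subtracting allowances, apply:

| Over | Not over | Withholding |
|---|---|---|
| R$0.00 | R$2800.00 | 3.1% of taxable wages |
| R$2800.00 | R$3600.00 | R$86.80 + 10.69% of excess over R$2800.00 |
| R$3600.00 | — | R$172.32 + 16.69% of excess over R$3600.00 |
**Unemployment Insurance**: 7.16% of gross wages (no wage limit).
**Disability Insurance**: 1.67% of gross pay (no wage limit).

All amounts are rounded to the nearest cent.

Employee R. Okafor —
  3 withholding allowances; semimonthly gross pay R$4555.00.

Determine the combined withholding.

R$678.84

Wage Tax: taxable = R$4555.00 − 3×R$110.00 = R$4225.00
  R$172.32 + 16.69% × (R$4225.00 − R$3600.00) = R$172.32 + 16.69% × R$625.00 = R$276.63
Unemployment Insurance: 7.16% × R$4555.00 = R$326.14
Disability Insurance: 1.67% × R$4555.00 = R$76.07
Total: R$276.63 + R$326.14 + R$76.07 = R$678.84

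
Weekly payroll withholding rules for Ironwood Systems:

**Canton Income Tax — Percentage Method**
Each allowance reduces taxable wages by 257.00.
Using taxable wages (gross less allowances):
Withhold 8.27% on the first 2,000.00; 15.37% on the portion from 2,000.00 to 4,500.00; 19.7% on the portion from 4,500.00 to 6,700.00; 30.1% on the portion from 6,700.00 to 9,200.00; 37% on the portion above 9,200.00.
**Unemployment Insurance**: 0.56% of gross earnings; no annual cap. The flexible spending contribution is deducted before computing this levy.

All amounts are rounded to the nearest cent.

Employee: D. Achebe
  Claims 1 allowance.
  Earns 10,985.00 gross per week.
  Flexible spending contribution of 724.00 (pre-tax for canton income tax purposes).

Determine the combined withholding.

2,090.49

Canton Income Tax: taxable = 10,985.00 − 724.00 − 1×257.00 = 10,004.00
  1,735.55 + 37% × (10,004.00 − 9,200.00) = 1,735.55 + 37% × 804.00 = 2,033.03
Unemployment Insurance: 0.56% × 10,261.00 = 57.46
Total: 2,033.03 + 57.46 = 2,090.49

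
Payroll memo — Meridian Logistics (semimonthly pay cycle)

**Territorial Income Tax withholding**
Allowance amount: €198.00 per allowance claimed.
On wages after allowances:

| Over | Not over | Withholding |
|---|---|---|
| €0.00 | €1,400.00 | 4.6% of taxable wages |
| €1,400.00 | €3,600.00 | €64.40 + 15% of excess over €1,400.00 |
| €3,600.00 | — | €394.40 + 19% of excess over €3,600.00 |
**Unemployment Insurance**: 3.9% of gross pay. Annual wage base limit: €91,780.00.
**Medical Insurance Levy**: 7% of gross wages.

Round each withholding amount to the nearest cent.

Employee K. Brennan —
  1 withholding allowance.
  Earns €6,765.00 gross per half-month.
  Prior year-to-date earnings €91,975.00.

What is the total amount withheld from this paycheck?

€1,431.68

Territorial Income Tax: taxable = €6,765.00 − 1×€198.00 = €6,567.00
  €394.40 + 19% × (€6,567.00 − €3,600.00) = €394.40 + 19% × €2,967.00 = €958.13
Unemployment Insurance: YTD €91,975.00 ≥ cap €91,780.00 → €0.00
Medical Insurance Levy: 7% × €6,765.00 = €473.55
Total: €958.13 + €0.00 + €473.55 = €1,431.68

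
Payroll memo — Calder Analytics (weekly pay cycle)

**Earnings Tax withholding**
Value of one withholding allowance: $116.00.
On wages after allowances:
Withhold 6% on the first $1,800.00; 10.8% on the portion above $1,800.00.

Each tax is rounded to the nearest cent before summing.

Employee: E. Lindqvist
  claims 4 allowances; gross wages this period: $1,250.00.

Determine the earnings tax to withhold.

$47.16

Earnings Tax: taxable = $1,250.00 − 4×$116.00 = $786.00
  6% × $786.00 = $47.16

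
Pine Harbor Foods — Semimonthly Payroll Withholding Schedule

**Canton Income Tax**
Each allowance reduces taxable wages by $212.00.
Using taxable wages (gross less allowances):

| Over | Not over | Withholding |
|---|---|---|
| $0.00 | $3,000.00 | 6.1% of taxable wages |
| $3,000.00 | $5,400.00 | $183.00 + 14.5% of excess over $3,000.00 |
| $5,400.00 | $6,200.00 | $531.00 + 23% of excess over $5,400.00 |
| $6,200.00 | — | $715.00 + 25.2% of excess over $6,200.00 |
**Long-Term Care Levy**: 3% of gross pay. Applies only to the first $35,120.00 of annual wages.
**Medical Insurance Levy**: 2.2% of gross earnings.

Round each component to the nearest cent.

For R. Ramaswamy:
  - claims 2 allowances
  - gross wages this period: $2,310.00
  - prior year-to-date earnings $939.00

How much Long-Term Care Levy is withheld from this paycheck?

$69.30

Long-Term Care Levy: 3% × $2,310.00 = $69.30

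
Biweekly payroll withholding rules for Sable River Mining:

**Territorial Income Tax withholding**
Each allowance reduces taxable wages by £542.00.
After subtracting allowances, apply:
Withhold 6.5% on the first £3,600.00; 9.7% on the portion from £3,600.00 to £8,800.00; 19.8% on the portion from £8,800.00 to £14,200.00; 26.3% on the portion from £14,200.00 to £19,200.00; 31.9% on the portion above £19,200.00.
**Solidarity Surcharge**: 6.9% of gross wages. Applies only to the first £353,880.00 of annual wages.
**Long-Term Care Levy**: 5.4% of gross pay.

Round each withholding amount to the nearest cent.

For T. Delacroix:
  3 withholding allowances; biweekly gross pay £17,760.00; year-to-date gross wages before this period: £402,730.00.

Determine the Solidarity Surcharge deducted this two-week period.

Solidarity Surcharge: YTD £402,730.00 ≥ cap £353,880.00 → £0.00

£0.00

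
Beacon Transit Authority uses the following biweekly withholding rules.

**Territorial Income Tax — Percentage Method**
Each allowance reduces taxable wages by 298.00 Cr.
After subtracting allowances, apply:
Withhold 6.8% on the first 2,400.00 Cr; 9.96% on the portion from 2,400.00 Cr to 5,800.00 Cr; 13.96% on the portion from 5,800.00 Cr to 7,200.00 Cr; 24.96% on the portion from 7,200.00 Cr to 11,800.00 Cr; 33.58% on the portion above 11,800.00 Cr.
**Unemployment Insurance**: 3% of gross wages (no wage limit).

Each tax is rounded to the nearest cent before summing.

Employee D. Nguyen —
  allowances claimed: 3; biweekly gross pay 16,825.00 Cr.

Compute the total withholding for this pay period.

3,737.38 Cr

Territorial Income Tax: taxable = 16,825.00 Cr − 3×298.00 Cr = 15,931.00 Cr
  1,845.44 Cr + 33.58% × (15,931.00 Cr − 11,800.00 Cr) = 1,845.44 Cr + 33.58% × 4,131.00 Cr = 3,232.63 Cr
Unemployment Insurance: 3% × 16,825.00 Cr = 504.75 Cr
Total: 3,232.63 Cr + 504.75 Cr = 3,737.38 Cr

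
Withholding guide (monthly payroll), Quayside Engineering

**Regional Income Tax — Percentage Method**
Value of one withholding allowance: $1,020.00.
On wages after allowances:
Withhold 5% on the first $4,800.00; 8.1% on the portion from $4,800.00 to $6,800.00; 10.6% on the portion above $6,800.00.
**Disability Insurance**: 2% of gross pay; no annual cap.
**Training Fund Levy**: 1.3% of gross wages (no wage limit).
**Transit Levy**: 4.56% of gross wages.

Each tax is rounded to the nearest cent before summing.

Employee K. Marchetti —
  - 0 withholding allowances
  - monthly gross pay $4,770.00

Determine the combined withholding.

$613.42

Regional Income Tax: taxable = $4,770.00
  5% × $4,770.00 = $238.50
Disability Insurance: 2% × $4,770.00 = $95.40
Training Fund Levy: 1.3% × $4,770.00 = $62.01
Transit Levy: 4.56% × $4,770.00 = $217.51
Total: $238.50 + $95.40 + $62.01 + $217.51 = $613.42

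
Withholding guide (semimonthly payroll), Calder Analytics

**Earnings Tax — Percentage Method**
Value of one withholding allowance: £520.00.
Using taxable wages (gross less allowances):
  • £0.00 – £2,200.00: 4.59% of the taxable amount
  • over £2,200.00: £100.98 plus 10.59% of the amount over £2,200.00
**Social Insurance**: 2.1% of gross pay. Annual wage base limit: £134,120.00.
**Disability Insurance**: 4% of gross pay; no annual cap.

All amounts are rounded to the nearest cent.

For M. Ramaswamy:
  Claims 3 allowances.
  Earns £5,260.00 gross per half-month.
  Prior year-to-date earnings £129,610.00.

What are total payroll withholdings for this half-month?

£564.94

Earnings Tax: taxable = £5,260.00 − 3×£520.00 = £3,700.00
  £100.98 + 10.59% × (£3,700.00 − £2,200.00) = £100.98 + 10.59% × £1,500.00 = £259.83
Social Insurance: cap £134,120.00 − YTD £129,610.00 = £4,510.00 subject; 2.1% × £4,510.00 = £94.71
Disability Insurance: 4% × £5,260.00 = £210.40
Total: £259.83 + £94.71 + £210.40 = £564.94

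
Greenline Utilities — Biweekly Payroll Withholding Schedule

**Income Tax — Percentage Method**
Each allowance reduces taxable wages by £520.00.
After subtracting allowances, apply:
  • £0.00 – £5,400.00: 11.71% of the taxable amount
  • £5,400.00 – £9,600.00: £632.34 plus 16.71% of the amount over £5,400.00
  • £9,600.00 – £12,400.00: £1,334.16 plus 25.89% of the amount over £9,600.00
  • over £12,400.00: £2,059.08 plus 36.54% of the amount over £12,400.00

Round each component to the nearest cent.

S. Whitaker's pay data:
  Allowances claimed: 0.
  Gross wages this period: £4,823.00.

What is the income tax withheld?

Income Tax: taxable = £4,823.00
  11.71% × £4,823.00 = £564.77

£564.77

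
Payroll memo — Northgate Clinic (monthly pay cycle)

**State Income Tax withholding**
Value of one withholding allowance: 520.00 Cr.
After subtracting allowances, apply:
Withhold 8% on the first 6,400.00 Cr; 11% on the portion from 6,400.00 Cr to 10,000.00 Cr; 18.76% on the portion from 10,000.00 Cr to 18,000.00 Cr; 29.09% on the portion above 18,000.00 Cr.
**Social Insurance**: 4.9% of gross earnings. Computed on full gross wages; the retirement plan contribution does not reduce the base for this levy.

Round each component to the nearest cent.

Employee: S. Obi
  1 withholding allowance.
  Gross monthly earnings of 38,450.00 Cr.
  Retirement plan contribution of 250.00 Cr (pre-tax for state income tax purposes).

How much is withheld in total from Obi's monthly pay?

State Income Tax: taxable = 38,450.00 Cr − 250.00 Cr − 1×520.00 Cr = 37,680.00 Cr
  2,408.80 Cr + 29.09% × (37,680.00 Cr − 18,000.00 Cr) = 2,408.80 Cr + 29.09% × 19,680.00 Cr = 8,133.71 Cr
Social Insurance: 4.9% × 38,450.00 Cr = 1,884.05 Cr
Total: 8,133.71 Cr + 1,884.05 Cr = 10,017.76 Cr

10,017.76 Cr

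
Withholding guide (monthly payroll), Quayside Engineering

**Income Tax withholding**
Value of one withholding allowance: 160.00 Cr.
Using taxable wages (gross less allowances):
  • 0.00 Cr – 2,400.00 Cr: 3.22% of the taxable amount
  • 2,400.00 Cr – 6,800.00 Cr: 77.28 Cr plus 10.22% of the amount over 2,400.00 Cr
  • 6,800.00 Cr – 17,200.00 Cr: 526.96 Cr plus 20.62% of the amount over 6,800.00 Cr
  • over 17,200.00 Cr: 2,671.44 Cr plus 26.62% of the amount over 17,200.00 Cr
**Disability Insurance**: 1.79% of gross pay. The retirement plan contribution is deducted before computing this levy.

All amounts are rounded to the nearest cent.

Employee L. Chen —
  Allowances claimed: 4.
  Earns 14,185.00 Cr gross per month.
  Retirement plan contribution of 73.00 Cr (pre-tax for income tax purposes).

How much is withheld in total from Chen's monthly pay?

2,155.33 Cr

Income Tax: taxable = 14,185.00 Cr − 73.00 Cr − 4×160.00 Cr = 13,472.00 Cr
  526.96 Cr + 20.62% × (13,472.00 Cr − 6,800.00 Cr) = 526.96 Cr + 20.62% × 6,672.00 Cr = 1,902.73 Cr
Disability Insurance: 1.79% × 14,112.00 Cr = 252.60 Cr
Total: 1,902.73 Cr + 252.60 Cr = 2,155.33 Cr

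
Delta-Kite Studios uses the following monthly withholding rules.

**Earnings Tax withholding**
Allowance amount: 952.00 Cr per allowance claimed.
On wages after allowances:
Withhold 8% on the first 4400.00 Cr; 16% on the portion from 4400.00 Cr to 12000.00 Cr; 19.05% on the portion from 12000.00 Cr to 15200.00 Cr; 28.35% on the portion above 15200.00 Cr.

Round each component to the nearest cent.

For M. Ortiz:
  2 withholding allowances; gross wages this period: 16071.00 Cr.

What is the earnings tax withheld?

1980.81 Cr

Earnings Tax: taxable = 16071.00 Cr − 2×952.00 Cr = 14167.00 Cr
  1568.00 Cr + 19.05% × (14167.00 Cr − 12000.00 Cr) = 1568.00 Cr + 19.05% × 2167.00 Cr = 1980.81 Cr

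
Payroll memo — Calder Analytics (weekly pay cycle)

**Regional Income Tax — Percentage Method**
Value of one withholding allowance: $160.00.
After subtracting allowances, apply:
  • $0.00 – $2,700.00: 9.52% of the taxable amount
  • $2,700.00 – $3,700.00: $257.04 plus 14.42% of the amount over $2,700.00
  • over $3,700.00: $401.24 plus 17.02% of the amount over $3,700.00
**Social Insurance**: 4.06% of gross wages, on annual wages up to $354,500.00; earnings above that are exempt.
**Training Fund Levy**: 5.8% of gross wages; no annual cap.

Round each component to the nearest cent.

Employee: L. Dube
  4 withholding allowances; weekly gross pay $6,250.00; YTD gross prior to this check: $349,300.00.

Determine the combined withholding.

$1,299.94

Regional Income Tax: taxable = $6,250.00 − 4×$160.00 = $5,610.00
  $401.24 + 17.02% × ($5,610.00 − $3,700.00) = $401.24 + 17.02% × $1,910.00 = $726.32
Social Insurance: cap $354,500.00 − YTD $349,300.00 = $5,200.00 subject; 4.06% × $5,200.00 = $211.12
Training Fund Levy: 5.8% × $6,250.00 = $362.50
Total: $726.32 + $211.12 + $362.50 = $1,299.94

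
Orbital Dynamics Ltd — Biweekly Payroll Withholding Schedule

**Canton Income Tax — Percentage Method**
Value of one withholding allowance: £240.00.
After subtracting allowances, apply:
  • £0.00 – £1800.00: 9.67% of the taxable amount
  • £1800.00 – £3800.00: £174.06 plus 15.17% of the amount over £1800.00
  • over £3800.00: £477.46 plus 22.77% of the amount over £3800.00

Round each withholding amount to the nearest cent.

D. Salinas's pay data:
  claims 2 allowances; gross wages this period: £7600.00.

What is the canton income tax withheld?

Canton Income Tax: taxable = £7600.00 − 2×£240.00 = £7120.00
  £477.46 + 22.77% × (£7120.00 − £3800.00) = £477.46 + 22.77% × £3320.00 = £1233.42

£1233.42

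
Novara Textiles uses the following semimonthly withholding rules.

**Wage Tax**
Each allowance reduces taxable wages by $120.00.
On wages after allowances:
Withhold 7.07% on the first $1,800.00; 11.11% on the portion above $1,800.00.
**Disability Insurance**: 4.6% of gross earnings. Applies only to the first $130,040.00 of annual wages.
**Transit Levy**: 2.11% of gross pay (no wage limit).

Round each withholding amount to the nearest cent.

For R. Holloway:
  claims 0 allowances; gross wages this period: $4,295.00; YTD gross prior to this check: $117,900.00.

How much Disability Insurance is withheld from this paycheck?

Disability Insurance: 4.6% × $4,295.00 = $197.57

$197.57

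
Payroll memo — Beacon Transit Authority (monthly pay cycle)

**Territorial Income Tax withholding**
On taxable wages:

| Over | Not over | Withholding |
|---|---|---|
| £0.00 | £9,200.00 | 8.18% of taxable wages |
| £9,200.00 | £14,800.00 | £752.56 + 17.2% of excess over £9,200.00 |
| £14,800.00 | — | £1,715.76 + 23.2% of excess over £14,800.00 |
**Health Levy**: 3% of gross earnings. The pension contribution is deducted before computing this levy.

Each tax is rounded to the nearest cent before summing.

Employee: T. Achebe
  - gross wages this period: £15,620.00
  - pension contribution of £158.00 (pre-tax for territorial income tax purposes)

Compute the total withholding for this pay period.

Territorial Income Tax: taxable = £15,620.00 − £158.00 = £15,462.00
  £1,715.76 + 23.2% × (£15,462.00 − £14,800.00) = £1,715.76 + 23.2% × £662.00 = £1,869.34
Health Levy: 3% × £15,462.00 = £463.86
Total: £1,869.34 + £463.86 = £2,333.20

£2,333.20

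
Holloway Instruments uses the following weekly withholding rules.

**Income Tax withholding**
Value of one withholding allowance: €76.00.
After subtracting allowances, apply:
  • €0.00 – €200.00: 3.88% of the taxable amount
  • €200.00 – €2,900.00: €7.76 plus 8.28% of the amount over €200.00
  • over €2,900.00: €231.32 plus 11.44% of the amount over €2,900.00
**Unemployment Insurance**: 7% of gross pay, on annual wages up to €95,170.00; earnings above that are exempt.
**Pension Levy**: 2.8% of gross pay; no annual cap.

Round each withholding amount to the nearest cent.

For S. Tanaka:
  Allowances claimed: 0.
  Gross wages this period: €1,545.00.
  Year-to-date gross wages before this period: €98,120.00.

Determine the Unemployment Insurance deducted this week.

Unemployment Insurance: YTD €98,120.00 ≥ cap €95,170.00 → €0.00

€0.00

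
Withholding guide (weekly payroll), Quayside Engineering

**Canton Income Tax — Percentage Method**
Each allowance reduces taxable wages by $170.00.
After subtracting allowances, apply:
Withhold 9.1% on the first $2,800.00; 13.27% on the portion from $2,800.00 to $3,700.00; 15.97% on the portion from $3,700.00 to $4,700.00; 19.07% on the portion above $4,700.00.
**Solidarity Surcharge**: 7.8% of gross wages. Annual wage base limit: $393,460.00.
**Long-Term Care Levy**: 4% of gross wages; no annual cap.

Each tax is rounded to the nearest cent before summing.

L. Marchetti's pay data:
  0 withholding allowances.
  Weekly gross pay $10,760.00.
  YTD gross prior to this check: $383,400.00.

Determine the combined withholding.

Canton Income Tax: taxable = $10,760.00
  $533.93 + 19.07% × ($10,760.00 − $4,700.00) = $533.93 + 19.07% × $6,060.00 = $1,689.57
Solidarity Surcharge: cap $393,460.00 − YTD $383,400.00 = $10,060.00 subject; 7.8% × $10,060.00 = $784.68
Long-Term Care Levy: 4% × $10,760.00 = $430.40
Total: $1,689.57 + $784.68 + $430.40 = $2,904.65

$2,904.65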